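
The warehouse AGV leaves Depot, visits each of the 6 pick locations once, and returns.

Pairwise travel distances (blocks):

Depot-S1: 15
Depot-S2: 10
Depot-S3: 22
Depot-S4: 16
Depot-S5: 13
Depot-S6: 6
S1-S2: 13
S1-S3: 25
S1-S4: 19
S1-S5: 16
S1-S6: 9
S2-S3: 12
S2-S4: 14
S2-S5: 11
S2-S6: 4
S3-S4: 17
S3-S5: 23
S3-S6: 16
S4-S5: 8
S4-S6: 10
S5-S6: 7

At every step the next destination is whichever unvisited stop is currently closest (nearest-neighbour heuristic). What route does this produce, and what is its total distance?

Depot → [S6:6 / S2:10 / S5:13 / S1:15 / S4:16 / S3:22] → S6 (6)
S6 → [S2:4 / S5:7 / S1:9 / S4:10 / S3:16] → S2 (4)
S2 → [S5:11 / S3:12 / S1:13 / S4:14] → S5 (11)
S5 → [S4:8 / S1:16 / S3:23] → S4 (8)
S4 → [S3:17 / S1:19] → S3 (17)
S3 → [S1:25] → S1 (25)
Return S1→Depot: 15.
Total = 6 + 4 + 11 + 8 + 17 + 25 + 15 = 86.

Nearest-neighbour total = 86 blocks; route Depot → S6 → S2 → S5 → S4 → S3 → S1 → Depot.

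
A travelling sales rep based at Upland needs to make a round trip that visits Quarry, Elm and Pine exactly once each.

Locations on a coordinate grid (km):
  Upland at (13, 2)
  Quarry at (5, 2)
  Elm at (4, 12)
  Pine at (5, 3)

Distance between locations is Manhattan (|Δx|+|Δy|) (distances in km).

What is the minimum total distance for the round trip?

Shortest round trip = 38 km.

There are 3 distinct closed tours to check (reversals are equivalent).
Upland-Quarry-Elm-Pine-Upland: 8+11+10+9 = 38
Upland-Quarry-Pine-Elm-Upland: 8+1+10+19 = 38
Upland-Elm-Quarry-Pine-Upland: 19+11+1+9 = 40
The minimum is 38.
One optimal route: Upland → Quarry → Elm → Pine → Upland (or its reverse).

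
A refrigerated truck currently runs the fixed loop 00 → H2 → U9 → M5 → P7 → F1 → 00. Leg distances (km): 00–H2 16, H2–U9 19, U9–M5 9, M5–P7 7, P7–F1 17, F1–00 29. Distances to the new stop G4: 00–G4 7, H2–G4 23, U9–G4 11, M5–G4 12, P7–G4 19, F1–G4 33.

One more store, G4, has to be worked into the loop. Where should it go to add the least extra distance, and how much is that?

Insertion cost between consecutive stops i–j is d(i,G4) + d(G4,j) − d(i,j):
  between 00 and H2: 7 + 23 − 16 = 14
  between H2 and U9: 23 + 11 − 19 = 15
  between U9 and M5: 11 + 12 − 9 = 14
  between M5 and P7: 12 + 19 − 7 = 24
  between P7 and F1: 19 + 33 − 17 = 35
  between F1 and 00: 33 + 7 − 29 = 11
Cheapest insertion is between F1 and 00, adding 11.
New total = 97 + 11 = 108.

+11 km — insert G4 between F1 and 00.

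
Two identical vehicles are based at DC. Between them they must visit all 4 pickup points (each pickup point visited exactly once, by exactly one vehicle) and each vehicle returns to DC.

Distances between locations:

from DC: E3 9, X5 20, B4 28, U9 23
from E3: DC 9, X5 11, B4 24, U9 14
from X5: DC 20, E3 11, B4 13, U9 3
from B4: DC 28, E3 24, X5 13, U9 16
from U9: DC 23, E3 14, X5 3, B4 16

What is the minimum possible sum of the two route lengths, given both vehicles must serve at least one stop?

Try each way of splitting the stops between the two vehicles (each non-empty) and, for each split, find the best tour for each vehicle:
  {E3} + {X5, B4, U9}: 18 + 67 = 85
  {X5} + {E3, B4, U9}: 40 + 67 = 107
  {E3, X5} + {B4, U9}: 40 + 67 = 107
  {B4} + {E3, X5, U9}: 56 + 46 = 102
  {E3, B4} + {X5, U9}: 61 + 46 = 107
  {X5, B4} + {E3, U9}: 61 + 46 = 107
  … (7 splits in total)
Best: vehicle 1 DC → E3 → DC = 18; vehicle 2 DC → X5 → U9 → B4 → DC = 67; combined 85.

85 — the smallest possible combined total.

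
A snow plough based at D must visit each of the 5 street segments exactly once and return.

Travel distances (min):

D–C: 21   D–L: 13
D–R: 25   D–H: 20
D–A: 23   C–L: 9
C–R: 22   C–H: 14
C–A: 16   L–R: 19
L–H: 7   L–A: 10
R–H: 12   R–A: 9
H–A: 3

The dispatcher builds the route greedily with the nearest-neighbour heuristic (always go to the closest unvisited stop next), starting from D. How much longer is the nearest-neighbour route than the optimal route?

The nearest-neighbour route is 2 min longer than optimal.

From D: L=13, H=20, C=21, A=23, R=25 → choose L (13).
From L: H=7, C=9, A=10, R=19 → choose H (7).
From H: A=3, R=12, C=14 → choose A (3).
From A: R=9, C=16 → choose R (9).
From R: C=22 → choose C (22).
NN route D → L → H → A → R → C → D costs 75.
Optimal: D → L → C → H → A → R → D costs 73 (by enumerating all 60 distinct tours).
Excess = 75 − 73 = 2.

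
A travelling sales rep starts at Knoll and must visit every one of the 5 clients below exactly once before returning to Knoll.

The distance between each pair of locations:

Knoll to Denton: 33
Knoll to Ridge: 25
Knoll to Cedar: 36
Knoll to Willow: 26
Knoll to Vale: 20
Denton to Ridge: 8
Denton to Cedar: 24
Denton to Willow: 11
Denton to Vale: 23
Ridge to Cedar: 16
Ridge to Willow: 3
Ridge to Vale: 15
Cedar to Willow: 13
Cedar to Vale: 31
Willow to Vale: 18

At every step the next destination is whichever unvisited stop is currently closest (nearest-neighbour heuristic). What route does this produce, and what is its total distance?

From Knoll: distances to unvisited — Vale=20, Ridge=25, Willow=26, Denton=33, Cedar=36. Nearest is Vale (20).
From Vale: distances to unvisited — Ridge=15, Willow=18, Denton=23, Cedar=31. Nearest is Ridge (15).
From Ridge: distances to unvisited — Willow=3, Denton=8, Cedar=16. Nearest is Willow (3).
From Willow: distances to unvisited — Denton=11, Cedar=13. Nearest is Denton (11).
From Denton: distances to unvisited — Cedar=24. Nearest is Cedar (24).
Return Cedar→Knoll: 36.
Total = 20 + 15 + 3 + 11 + 24 + 36 = 109.

109 along Knoll → Vale → Ridge → Willow → Denton → Cedar → Knoll.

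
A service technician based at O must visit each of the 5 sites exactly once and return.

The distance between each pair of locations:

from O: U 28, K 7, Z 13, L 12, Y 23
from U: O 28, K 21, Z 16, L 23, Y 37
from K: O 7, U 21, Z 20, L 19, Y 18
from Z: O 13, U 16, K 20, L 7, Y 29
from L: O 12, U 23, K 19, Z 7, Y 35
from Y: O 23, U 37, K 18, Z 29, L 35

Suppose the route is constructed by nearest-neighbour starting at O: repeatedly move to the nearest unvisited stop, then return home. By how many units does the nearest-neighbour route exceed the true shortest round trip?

Excess over optimum: 15.

From O: K=7, L=12, Z=13, Y=23, U=28 → choose K (7).
From K: Y=18, L=19, Z=20, U=21 → choose Y (18).
From Y: Z=29, L=35, U=37 → choose Z (29).
From Z: L=7, U=16 → choose L (7).
From L: U=23 → choose U (23).
NN route O → K → Y → Z → L → U → O costs 112.
Optimal: O → K → Y → U → Z → L → O costs 97 (by enumerating all 60 distinct tours).
Excess = 112 − 97 = 15.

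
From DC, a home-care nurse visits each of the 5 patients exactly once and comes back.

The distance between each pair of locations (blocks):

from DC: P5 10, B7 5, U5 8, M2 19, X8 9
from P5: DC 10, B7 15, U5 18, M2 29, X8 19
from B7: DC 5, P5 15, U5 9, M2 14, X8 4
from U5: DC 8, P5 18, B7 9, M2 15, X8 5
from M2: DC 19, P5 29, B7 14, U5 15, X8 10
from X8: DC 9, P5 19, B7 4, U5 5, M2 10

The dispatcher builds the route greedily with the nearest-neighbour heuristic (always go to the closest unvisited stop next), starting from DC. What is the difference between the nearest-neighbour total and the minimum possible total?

The nearest-neighbour route is 6 blocks longer than optimal.

DC: B7=5, U5=8, X8=9, P5=10, M2=19 ⇒ B7
B7: X8=4, U5=9, M2=14, P5=15 ⇒ X8
X8: U5=5, M2=10, P5=19 ⇒ U5
U5: M2=15, P5=18 ⇒ M2
M2: P5=29 ⇒ P5
NN route DC → B7 → X8 → U5 → M2 → P5 → DC costs 68.
Optimal: DC → P5 → B7 → M2 → X8 → U5 → DC costs 62 (by enumerating all 60 distinct tours).
Excess = 68 − 62 = 6.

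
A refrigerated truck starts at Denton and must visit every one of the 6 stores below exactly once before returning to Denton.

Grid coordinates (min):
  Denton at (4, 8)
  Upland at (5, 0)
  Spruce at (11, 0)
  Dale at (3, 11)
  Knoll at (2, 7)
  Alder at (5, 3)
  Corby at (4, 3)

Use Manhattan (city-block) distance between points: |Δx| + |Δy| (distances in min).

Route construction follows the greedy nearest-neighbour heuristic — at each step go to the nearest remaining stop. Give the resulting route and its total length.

Total distance 42 min via the nearest-neighbour route Denton → Knoll → Dale → Corby → Alder → Upland → Spruce → Denton.

Denton → [Knoll:3 / Dale:4 / Corby:5 / Alder:6 / Upland:9 / Spruce:15] → Knoll (3)
Knoll → [Dale:5 / Corby:6 / Alder:7 / Upland:10 / Spruce:16] → Dale (5)
Dale → [Corby:9 / Alder:10 / Upland:13 / Spruce:19] → Corby (9)
Corby → [Alder:1 / Upland:4 / Spruce:10] → Alder (1)
Alder → [Upland:3 / Spruce:9] → Upland (3)
Upland → [Spruce:6] → Spruce (6)
Return Spruce→Denton: 15.
Total = 3 + 5 + 9 + 1 + 3 + 6 + 15 = 42.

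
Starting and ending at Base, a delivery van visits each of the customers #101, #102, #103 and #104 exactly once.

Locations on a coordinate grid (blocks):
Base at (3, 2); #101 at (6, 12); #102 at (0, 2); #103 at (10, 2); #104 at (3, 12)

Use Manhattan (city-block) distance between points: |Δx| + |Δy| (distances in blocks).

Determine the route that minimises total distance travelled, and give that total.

Minimum total distance: 40 blocks.

Base - #101 - #102 - #103 - #104 - Base: 13+16+10+17+10 = 66
Base - #101 - #102 - #104 - #103 - Base: 13+16+13+17+7 = 66
Base - #101 - #103 - #102 - #104 - Base: 13+14+10+13+10 = 60
Base - #101 - #103 - #104 - #102 - Base: 13+14+17+13+3 = 60
Base - #101 - #104 - #102 - #103 - Base: 13+3+13+10+7 = 46
Base - #101 - #104 - #103 - #102 - Base: 13+3+17+10+3 = 46
Base - #102 - #101 - #103 - #104 - Base: 3+16+14+17+10 = 60
Base - #102 - #101 - #104 - #103 - Base: 3+16+3+17+7 = 46
Base - #102 - #103 - #101 - #104 - Base: 3+10+14+3+10 = 40
Base - #102 - #104 - #101 - #103 - Base: 3+13+3+14+7 = 40
Base - #103 - #101 - #102 - #104 - Base: 7+14+16+13+10 = 60
Base - #103 - #102 - #101 - #104 - Base: 7+10+16+3+10 = 46
The minimum is 40.
One optimal route: Base → #102 → #103 → #101 → #104 → Base (or its reverse).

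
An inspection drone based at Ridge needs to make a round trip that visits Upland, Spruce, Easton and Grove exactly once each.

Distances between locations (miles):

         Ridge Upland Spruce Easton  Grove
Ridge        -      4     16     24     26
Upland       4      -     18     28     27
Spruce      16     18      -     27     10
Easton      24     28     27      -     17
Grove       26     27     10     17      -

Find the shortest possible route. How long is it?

73 miles — the shortest possible round trip.

With 4 stops there are 4!/2 = 12 distinct round trips (a route and its reverse cost the same).
Ridge-Upland-Spruce-Easton-Grove-Ridge: 4+18+27+17+26 = 92
Ridge-Upland-Spruce-Grove-Easton-Ridge: 4+18+10+17+24 = 73
Ridge-Upland-Easton-Spruce-Grove-Ridge: 4+28+27+10+26 = 95
Ridge-Upland-Easton-Grove-Spruce-Ridge: 4+28+17+10+16 = 75
Ridge-Upland-Grove-Spruce-Easton-Ridge: 4+27+10+27+24 = 92
Ridge-Upland-Grove-Easton-Spruce-Ridge: 4+27+17+27+16 = 91
Ridge-Spruce-Upland-Easton-Grove-Ridge: 16+18+28+17+26 = 105
Ridge-Spruce-Upland-Grove-Easton-Ridge: 16+18+27+17+24 = 102
Ridge-Spruce-Easton-Upland-Grove-Ridge: 16+27+28+27+26 = 124
Ridge-Spruce-Grove-Upland-Easton-Ridge: 16+10+27+28+24 = 105
Ridge-Easton-Upland-Spruce-Grove-Ridge: 24+28+18+10+26 = 106
Ridge-Easton-Spruce-Upland-Grove-Ridge: 24+27+18+27+26 = 122
The minimum is 73.
One optimal route: Ridge → Upland → Spruce → Grove → Easton → Ridge (or its reverse).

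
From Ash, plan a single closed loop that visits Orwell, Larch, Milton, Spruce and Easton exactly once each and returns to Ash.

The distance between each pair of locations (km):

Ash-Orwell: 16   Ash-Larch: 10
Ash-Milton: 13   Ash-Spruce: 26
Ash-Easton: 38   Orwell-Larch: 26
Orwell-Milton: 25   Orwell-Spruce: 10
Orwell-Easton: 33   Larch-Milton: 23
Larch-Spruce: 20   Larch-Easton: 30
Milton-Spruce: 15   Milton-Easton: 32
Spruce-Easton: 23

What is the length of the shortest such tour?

Minimum total distance: 111 km.

Ash → Orwell → Larch → Milton → Spruce → Easton → Ash: 16+26+23+15+23+38 = 141
Ash → Orwell → Larch → Milton → Easton → Spruce → Ash: 16+26+23+32+23+26 = 146
Ash → Orwell → Larch → Spruce → Milton → Easton → Ash: 16+26+20+15+32+38 = 147
Ash → Orwell → Larch → Spruce → Easton → Milton → Ash: 16+26+20+23+32+13 = 130
Ash → Orwell → Larch → Easton → Milton → Spruce → Ash: 16+26+30+32+15+26 = 145
Ash → Orwell → Larch → Easton → Spruce → Milton → Ash: 16+26+30+23+15+13 = 123
Ash → Orwell → Milton → Larch → Spruce → Easton → Ash: 16+25+23+20+23+38 = 145
Ash → Orwell → Milton → Larch → Easton → Spruce → Ash: 16+25+23+30+23+26 = 143
Ash → Orwell → Milton → Spruce → Larch → Easton → Ash: 16+25+15+20+30+38 = 144
Ash → Orwell → Milton → Spruce → Easton → Larch → Ash: 16+25+15+23+30+10 = 119
Ash → Orwell → Milton → Easton → Larch → Spruce → Ash: 16+25+32+30+20+26 = 149
Ash → Orwell → Milton → Easton → Spruce → Larch → Ash: 16+25+32+23+20+10 = 126
Ash → Orwell → Spruce → Larch → Milton → Easton → Ash: 16+10+20+23+32+38 = 139
Ash → Orwell → Spruce → Larch → Easton → Milton → Ash: 16+10+20+30+32+13 = 121
… (46 more)
Ash → Larch → Easton → Orwell → Spruce → Milton → Ash: 10+30+33+10+15+13 = 111  ← best
The minimum is 111.
One optimal route: Ash → Larch → Easton → Orwell → Spruce → Milton → Ash (or its reverse).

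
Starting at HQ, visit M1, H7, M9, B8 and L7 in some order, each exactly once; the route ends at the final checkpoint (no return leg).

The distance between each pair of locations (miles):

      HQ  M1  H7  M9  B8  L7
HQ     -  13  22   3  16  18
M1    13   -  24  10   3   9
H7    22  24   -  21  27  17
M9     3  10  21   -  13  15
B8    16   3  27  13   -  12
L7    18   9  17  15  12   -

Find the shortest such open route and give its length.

45 miles — the minimum one-way total.

There are 5! = 120 possible orderings.
HQ - M1 - H7 - M9 - B8 - L7: 13+24+21+13+12 = 83
HQ - M1 - H7 - M9 - L7 - B8: 13+24+21+15+12 = 85
HQ - M1 - H7 - B8 - M9 - L7: 13+24+27+13+15 = 92
HQ - M1 - H7 - B8 - L7 - M9: 13+24+27+12+15 = 91
HQ - M1 - H7 - L7 - M9 - B8: 13+24+17+15+13 = 82
HQ - M1 - H7 - L7 - B8 - M9: 13+24+17+12+13 = 79
HQ - M1 - M9 - H7 - B8 - L7: 13+10+21+27+12 = 83
HQ - M1 - M9 - H7 - L7 - B8: 13+10+21+17+12 = 73
HQ - M1 - M9 - B8 - H7 - L7: 13+10+13+27+17 = 80
HQ - M1 - M9 - B8 - L7 - H7: 13+10+13+12+17 = 65
HQ - M1 - M9 - L7 - H7 - B8: 13+10+15+17+27 = 82
HQ - M1 - M9 - L7 - B8 - H7: 13+10+15+12+27 = 77
HQ - M1 - B8 - H7 - M9 - L7: 13+3+27+21+15 = 79
HQ - M1 - B8 - H7 - L7 - M9: 13+3+27+17+15 = 75
… (106 more)
HQ - M9 - M1 - B8 - L7 - H7: 3+10+3+12+17 = 45  ← best
The minimum is 45.
One shortest path: HQ → M9 → M1 → B8 → L7 → H7.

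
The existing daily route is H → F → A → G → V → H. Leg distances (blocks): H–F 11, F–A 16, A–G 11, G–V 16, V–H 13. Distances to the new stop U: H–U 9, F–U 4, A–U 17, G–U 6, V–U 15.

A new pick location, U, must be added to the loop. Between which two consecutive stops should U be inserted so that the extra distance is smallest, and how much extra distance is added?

Insertion cost between consecutive stops i–j is d(i,U) + d(U,j) − d(i,j):
  between H and F: 9 + 4 − 11 = 2
  between F and A: 4 + 17 − 16 = 5
  between A and G: 17 + 6 − 11 = 12
  between G and V: 6 + 15 − 16 = 5
  between V and H: 15 + 9 − 13 = 11
Cheapest insertion is between H and F, adding 2.
New total = 67 + 2 = 69.

Adding 2 blocks by placing U on the H–F leg.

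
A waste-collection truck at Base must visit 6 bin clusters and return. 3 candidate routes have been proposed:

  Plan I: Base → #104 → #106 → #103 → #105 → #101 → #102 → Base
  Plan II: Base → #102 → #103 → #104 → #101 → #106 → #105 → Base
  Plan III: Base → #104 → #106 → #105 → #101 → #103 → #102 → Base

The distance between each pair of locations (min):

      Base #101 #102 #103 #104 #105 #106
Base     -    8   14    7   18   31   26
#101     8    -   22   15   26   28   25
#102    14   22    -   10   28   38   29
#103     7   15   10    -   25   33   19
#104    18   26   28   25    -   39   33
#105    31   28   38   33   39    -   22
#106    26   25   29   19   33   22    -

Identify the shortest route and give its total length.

Plan I: 18 + 33 + 19 + 33 + 28 + 22 + 14 = 167
Plan II: 14 + 10 + 25 + 26 + 25 + 22 + 31 = 153
Plan III: 18 + 33 + 22 + 28 + 15 + 10 + 14 = 140

Shortest is Plan III, total 140 min.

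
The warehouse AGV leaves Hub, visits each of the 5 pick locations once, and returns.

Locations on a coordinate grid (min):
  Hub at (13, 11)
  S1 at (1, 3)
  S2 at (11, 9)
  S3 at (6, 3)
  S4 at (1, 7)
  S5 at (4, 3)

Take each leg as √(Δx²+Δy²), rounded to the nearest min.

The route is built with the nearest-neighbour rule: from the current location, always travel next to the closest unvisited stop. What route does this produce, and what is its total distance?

33 min along Hub → S2 → S3 → S5 → S1 → S4 → Hub.

From Hub: distances to unvisited — S2=3, S3=11, S5=12, S4=13, S1=14. Nearest is S2 (3).
From S2: distances to unvisited — S3=8, S5=9, S4=10, S1=12. Nearest is S3 (8).
From S3: distances to unvisited — S5=2, S1=5, S4=6. Nearest is S5 (2).
From S5: distances to unvisited — S1=3, S4=5. Nearest is S1 (3).
From S1: distances to unvisited — S4=4. Nearest is S4 (4).
Return S4→Hub: 13.
Total = 3 + 8 + 2 + 3 + 4 + 13 = 33.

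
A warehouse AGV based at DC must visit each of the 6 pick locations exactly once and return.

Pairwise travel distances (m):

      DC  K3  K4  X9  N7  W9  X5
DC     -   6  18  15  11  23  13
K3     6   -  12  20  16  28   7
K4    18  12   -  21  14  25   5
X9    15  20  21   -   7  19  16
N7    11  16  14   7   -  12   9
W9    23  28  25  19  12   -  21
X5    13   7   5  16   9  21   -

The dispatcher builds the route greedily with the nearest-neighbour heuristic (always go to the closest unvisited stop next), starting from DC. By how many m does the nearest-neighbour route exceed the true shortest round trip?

Excess over optimum: 4 m.

From DC: K3=6, N7=11, X5=13, X9=15, K4=18, W9=23 → choose K3 (6).
From K3: X5=7, K4=12, N7=16, X9=20, W9=28 → choose X5 (7).
From X5: K4=5, N7=9, X9=16, W9=21 → choose K4 (5).
From K4: N7=14, X9=21, W9=25 → choose N7 (14).
From N7: X9=7, W9=12 → choose X9 (7).
From X9: W9=19 → choose W9 (19).
NN route DC → K3 → X5 → K4 → N7 → X9 → W9 → DC costs 81.
Optimal: DC → K3 → X5 → K4 → W9 → N7 → X9 → DC costs 77 (by enumerating all 360 distinct tours).
Excess = 81 − 77 = 4.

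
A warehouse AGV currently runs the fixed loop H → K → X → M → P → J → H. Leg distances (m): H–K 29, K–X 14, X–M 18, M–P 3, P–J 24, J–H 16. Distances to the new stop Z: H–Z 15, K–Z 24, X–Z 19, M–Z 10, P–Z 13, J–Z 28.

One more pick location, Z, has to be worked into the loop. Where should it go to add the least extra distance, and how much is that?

Minimum extra distance: 10 m, inserting Z between H and K.

Insertion cost between consecutive stops i–j is d(i,Z) + d(Z,j) − d(i,j):
  between H and K: 15 + 24 − 29 = 10
  between K and X: 24 + 19 − 14 = 29
  between X and M: 19 + 10 − 18 = 11
  between M and P: 10 + 13 − 3 = 20
  between P and J: 13 + 28 − 24 = 17
  between J and H: 28 + 15 − 16 = 27
Cheapest insertion is between H and K, adding 10.
New total = 104 + 10 = 114.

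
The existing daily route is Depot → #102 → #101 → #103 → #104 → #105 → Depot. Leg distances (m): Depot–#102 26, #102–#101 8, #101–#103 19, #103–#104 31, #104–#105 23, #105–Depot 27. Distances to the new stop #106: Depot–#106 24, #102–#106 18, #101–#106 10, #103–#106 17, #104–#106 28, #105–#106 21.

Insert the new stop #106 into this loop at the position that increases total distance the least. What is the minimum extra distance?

Minimum extra distance: 8 m, inserting #106 between #101 and #103.

Insertion cost between consecutive stops i–j is d(i,#106) + d(#106,j) − d(i,j):
  between Depot and #102: 24 + 18 − 26 = 16
  between #102 and #101: 18 + 10 − 8 = 20
  between #101 and #103: 10 + 17 − 19 = 8
  between #103 and #104: 17 + 28 − 31 = 14
  between #104 and #105: 28 + 21 − 23 = 26
  between #105 and Depot: 21 + 24 − 27 = 18
Cheapest insertion is between #101 and #103, adding 8.
New total = 134 + 8 = 142.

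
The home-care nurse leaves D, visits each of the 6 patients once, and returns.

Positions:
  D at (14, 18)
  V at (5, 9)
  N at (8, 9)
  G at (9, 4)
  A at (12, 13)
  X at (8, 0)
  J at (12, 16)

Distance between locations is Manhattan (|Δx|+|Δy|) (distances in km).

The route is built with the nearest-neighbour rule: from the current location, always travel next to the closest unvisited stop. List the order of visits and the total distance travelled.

At D the remaining stops are J 4, A 7, N 15, V 18, G 19, X 24; go to J.
At J the remaining stops are A 3, N 11, V 14, G 15, X 20; go to A.
At A the remaining stops are N 8, V 11, G 12, X 17; go to N.
At N the remaining stops are V 3, G 6, X 9; go to V.
At V the remaining stops are G 9, X 12; go to G.
At G the remaining stops are X 5; go to X.
Return X→D: 24.
Total = 4 + 3 + 8 + 3 + 9 + 5 + 24 = 56.

Nearest-neighbour total = 56 km; route D → J → A → N → V → G → X → D.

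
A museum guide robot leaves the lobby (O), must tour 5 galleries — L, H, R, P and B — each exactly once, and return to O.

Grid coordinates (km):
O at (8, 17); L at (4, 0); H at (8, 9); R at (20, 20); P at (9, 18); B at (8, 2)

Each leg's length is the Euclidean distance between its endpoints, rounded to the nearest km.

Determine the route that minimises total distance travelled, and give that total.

Minimum total distance: 56 km.

There are 60 distinct closed tours to check (reversals are equivalent).
O-L-H-R-P-B-O: 17+10+16+11+16+15 = 85
O-L-H-R-B-P-O: 17+10+16+22+16+1 = 82
O-L-H-P-R-B-O: 17+10+9+11+22+15 = 84
O-L-H-P-B-R-O: 17+10+9+16+22+12 = 86
O-L-H-B-R-P-O: 17+10+7+22+11+1 = 68
O-L-H-B-P-R-O: 17+10+7+16+11+12 = 73
O-L-R-H-P-B-O: 17+26+16+9+16+15 = 99
O-L-R-H-B-P-O: 17+26+16+7+16+1 = 83
O-L-R-P-H-B-O: 17+26+11+9+7+15 = 85
O-L-R-P-B-H-O: 17+26+11+16+7+8 = 85
O-L-R-B-H-P-O: 17+26+22+7+9+1 = 82
O-L-R-B-P-H-O: 17+26+22+16+9+8 = 98
O-L-P-H-R-B-O: 17+19+9+16+22+15 = 98
O-L-P-H-B-R-O: 17+19+9+7+22+12 = 86
… (46 more)
O-L-B-H-R-P-O: 17+4+7+16+11+1 = 56  ← best
The minimum is 56.
One optimal route: O → L → B → H → R → P → O (or its reverse).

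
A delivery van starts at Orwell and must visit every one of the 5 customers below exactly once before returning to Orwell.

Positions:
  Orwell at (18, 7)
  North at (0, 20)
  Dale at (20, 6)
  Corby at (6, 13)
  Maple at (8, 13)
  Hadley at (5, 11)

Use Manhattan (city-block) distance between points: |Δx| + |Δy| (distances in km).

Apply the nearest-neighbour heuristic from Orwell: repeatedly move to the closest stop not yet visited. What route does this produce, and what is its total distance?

Nearest-neighbour total = 72 km; route Orwell → Dale → Maple → Corby → Hadley → North → Orwell.

From Orwell: distances to unvisited — Dale=3, Maple=16, Hadley=17, Corby=18, North=31. Nearest is Dale (3).
From Dale: distances to unvisited — Maple=19, Hadley=20, Corby=21, North=34. Nearest is Maple (19).
From Maple: distances to unvisited — Corby=2, Hadley=5, North=15. Nearest is Corby (2).
From Corby: distances to unvisited — Hadley=3, North=13. Nearest is Hadley (3).
From Hadley: distances to unvisited — North=14. Nearest is North (14).
Return North→Orwell: 31.
Total = 3 + 19 + 2 + 3 + 14 + 31 = 72.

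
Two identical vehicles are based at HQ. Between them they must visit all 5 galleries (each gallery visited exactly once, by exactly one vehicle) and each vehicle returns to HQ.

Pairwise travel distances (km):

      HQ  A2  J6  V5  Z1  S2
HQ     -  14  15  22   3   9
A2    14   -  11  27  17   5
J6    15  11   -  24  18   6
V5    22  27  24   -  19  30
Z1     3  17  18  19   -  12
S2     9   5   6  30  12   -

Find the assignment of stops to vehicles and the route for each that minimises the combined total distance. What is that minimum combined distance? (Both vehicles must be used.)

Try each way of splitting the stops between the two vehicles (each non-empty) and, for each split, find the best tour for each vehicle:
  {A2} + {J6, V5, Z1, S2}: 28 + 61 = 89
  {J6} + {A2, V5, Z1, S2}: 30 + 63 = 93
  {A2, J6} + {V5, Z1, S2}: 40 + 61 = 101
  {V5} + {A2, J6, Z1, S2}: 44 + 46 = 90
  {A2, V5} + {J6, Z1, S2}: 63 + 36 = 99
  {J6, V5} + {A2, Z1, S2}: 61 + 34 = 95
  … (15 splits in total)
  {Z1} + {A2, J6, V5, S2}: 6 + 71 = 77  ← best
Best: vehicle 1 HQ → Z1 → HQ = 6; vehicle 2 HQ → A2 → S2 → J6 → V5 → HQ = 71; combined 77.

77 km — the smallest possible combined total.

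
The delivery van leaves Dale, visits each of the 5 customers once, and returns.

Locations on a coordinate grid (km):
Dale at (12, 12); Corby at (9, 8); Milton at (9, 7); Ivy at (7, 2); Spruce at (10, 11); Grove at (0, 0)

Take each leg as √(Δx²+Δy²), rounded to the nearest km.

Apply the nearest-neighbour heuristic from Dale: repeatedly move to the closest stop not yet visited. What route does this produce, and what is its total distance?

Dale → [Spruce:2 / Corby:5 / Milton:6 / Ivy:11 / Grove:17] → Spruce (2)
Spruce → [Corby:3 / Milton:4 / Ivy:9 / Grove:15] → Corby (3)
Corby → [Milton:1 / Ivy:6 / Grove:12] → Milton (1)
Milton → [Ivy:5 / Grove:11] → Ivy (5)
Ivy → [Grove:7] → Grove (7)
Return Grove→Dale: 17.
Total = 2 + 3 + 1 + 5 + 7 + 17 = 35.

Nearest-neighbour total = 35 km; route Dale → Spruce → Corby → Milton → Ivy → Grove → Dale.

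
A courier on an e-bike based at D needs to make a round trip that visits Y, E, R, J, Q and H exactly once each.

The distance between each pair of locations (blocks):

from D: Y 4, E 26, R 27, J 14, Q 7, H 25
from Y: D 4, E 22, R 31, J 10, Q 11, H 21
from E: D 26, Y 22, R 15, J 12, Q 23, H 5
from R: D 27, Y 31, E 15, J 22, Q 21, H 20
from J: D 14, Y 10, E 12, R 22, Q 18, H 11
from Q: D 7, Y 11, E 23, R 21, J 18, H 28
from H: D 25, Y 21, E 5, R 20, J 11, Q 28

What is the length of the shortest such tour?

With 6 stops there are 6!/2 = 360 distinct round trips (a route and its reverse cost the same).
D → Y → E → R → J → Q → H → D: 4+22+15+22+18+28+25 = 134
D → Y → E → R → J → H → Q → D: 4+22+15+22+11+28+7 = 109
D → Y → E → R → Q → J → H → D: 4+22+15+21+18+11+25 = 116
D → Y → E → R → Q → H → J → D: 4+22+15+21+28+11+14 = 115
D → Y → E → R → H → J → Q → D: 4+22+15+20+11+18+7 = 97
D → Y → E → R → H → Q → J → D: 4+22+15+20+28+18+14 = 121
D → Y → E → J → R → Q → H → D: 4+22+12+22+21+28+25 = 134
D → Y → E → J → R → H → Q → D: 4+22+12+22+20+28+7 = 115
… (352 more)
D → Y → J → H → E → R → Q → D: 4+10+11+5+15+21+7 = 73  ← best
The minimum is 73.
One optimal route: D → Y → J → H → E → R → Q → D (or its reverse).

Shortest round trip = 73 blocks.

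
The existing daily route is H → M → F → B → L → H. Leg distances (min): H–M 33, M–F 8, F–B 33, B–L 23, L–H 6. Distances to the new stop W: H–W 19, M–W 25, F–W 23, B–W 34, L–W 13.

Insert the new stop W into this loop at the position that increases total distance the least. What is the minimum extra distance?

Adding 11 min by placing W on the H–M leg.

Insertion cost between consecutive stops i–j is d(i,W) + d(W,j) − d(i,j):
  between H and M: 19 + 25 − 33 = 11
  between M and F: 25 + 23 − 8 = 40
  between F and B: 23 + 34 − 33 = 24
  between B and L: 34 + 13 − 23 = 24
  between L and H: 13 + 19 − 6 = 26
Cheapest insertion is between H and M, adding 11.
New total = 103 + 11 = 114.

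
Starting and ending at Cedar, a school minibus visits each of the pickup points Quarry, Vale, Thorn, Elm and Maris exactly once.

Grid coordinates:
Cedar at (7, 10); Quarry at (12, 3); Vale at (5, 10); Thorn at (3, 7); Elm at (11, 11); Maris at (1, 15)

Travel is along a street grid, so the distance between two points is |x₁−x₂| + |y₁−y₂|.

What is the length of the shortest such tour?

Minimum total distance: 48.

With 5 stops there are 5!/2 = 60 distinct round trips (a route and its reverse cost the same).
Cedar - Quarry - Vale - Thorn - Elm - Maris - Cedar: 12+14+5+12+14+11 = 68
Cedar - Quarry - Vale - Thorn - Maris - Elm - Cedar: 12+14+5+10+14+5 = 60
Cedar - Quarry - Vale - Elm - Thorn - Maris - Cedar: 12+14+7+12+10+11 = 66
Cedar - Quarry - Vale - Elm - Maris - Thorn - Cedar: 12+14+7+14+10+7 = 64
Cedar - Quarry - Vale - Maris - Thorn - Elm - Cedar: 12+14+9+10+12+5 = 62
Cedar - Quarry - Vale - Maris - Elm - Thorn - Cedar: 12+14+9+14+12+7 = 68
Cedar - Quarry - Thorn - Vale - Elm - Maris - Cedar: 12+13+5+7+14+11 = 62
Cedar - Quarry - Thorn - Vale - Maris - Elm - Cedar: 12+13+5+9+14+5 = 58
Cedar - Quarry - Thorn - Elm - Vale - Maris - Cedar: 12+13+12+7+9+11 = 64
Cedar - Quarry - Thorn - Elm - Maris - Vale - Cedar: 12+13+12+14+9+2 = 62
Cedar - Quarry - Thorn - Maris - Vale - Elm - Cedar: 12+13+10+9+7+5 = 56
Cedar - Quarry - Thorn - Maris - Elm - Vale - Cedar: 12+13+10+14+7+2 = 58
Cedar - Quarry - Elm - Vale - Thorn - Maris - Cedar: 12+9+7+5+10+11 = 54
Cedar - Quarry - Elm - Vale - Maris - Thorn - Cedar: 12+9+7+9+10+7 = 54
… (46 more)
Cedar - Vale - Maris - Thorn - Quarry - Elm - Cedar: 2+9+10+13+9+5 = 48  ← best
The minimum is 48.
One optimal route: Cedar → Vale → Maris → Thorn → Quarry → Elm → Cedar (or its reverse).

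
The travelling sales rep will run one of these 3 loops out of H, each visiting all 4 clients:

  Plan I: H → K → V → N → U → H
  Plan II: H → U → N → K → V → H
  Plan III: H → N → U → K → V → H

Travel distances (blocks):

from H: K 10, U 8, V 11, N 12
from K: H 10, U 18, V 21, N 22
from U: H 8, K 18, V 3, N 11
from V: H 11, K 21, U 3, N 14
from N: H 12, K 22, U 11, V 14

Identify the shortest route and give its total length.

Plan I: 10 + 21 + 14 + 11 + 8 = 64
Plan II: 8 + 11 + 22 + 21 + 11 = 73
Plan III: 12 + 11 + 18 + 21 + 11 = 73

Shortest is Plan I, total 64 blocks.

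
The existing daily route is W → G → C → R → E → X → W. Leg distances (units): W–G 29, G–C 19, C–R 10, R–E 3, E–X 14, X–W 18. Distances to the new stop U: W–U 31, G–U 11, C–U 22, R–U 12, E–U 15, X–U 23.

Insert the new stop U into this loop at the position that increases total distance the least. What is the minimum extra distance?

Adding 13 by placing U on the W–G leg.

Insertion cost between consecutive stops i–j is d(i,U) + d(U,j) − d(i,j):
  between W and G: 31 + 11 − 29 = 13
  between G and C: 11 + 22 − 19 = 14
  between C and R: 22 + 12 − 10 = 24
  between R and E: 12 + 15 − 3 = 24
  between E and X: 15 + 23 − 14 = 24
  between X and W: 23 + 31 − 18 = 36
Cheapest insertion is between W and G, adding 13.
New total = 93 + 13 = 106.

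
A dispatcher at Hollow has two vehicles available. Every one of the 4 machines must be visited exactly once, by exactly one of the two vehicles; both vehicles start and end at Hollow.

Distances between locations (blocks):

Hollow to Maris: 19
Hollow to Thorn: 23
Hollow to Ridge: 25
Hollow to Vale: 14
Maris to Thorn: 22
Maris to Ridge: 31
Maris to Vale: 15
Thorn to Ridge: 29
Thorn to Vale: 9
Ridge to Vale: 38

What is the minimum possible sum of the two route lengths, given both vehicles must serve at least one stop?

114 blocks — the smallest possible combined total.

Try each way of splitting the stops between the two vehicles (each non-empty) and, for each split, find the best tour for each vehicle:
  {Maris} + {Thorn, Ridge, Vale}: 38 + 77 = 115
  {Thorn} + {Maris, Ridge, Vale}: 46 + 85 = 131
  {Maris, Thorn} + {Ridge, Vale}: 64 + 77 = 141
  {Ridge} + {Maris, Thorn, Vale}: 50 + 64 = 114
  {Maris, Ridge} + {Thorn, Vale}: 75 + 46 = 121
  {Thorn, Ridge} + {Maris, Vale}: 77 + 48 = 125
  … (7 splits in total)
Best: vehicle 1 Hollow → Ridge → Hollow = 50; vehicle 2 Hollow → Maris → Thorn → Vale → Hollow = 64; combined 114.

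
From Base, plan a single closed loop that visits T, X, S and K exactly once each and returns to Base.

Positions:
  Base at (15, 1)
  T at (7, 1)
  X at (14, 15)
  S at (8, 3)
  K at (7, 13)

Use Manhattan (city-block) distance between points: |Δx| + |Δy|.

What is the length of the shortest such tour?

With 4 stops there are 4!/2 = 12 distinct round trips (a route and its reverse cost the same).
Base→T→X→S→K→Base: 8+21+18+11+20 = 78
Base→T→X→K→S→Base: 8+21+9+11+9 = 58
Base→T→S→X→K→Base: 8+3+18+9+20 = 58
Base→T→S→K→X→Base: 8+3+11+9+15 = 46
Base→T→K→X→S→Base: 8+12+9+18+9 = 56
Base→T→K→S→X→Base: 8+12+11+18+15 = 64
Base→X→T→S→K→Base: 15+21+3+11+20 = 70
Base→X→T→K→S→Base: 15+21+12+11+9 = 68
Base→X→S→T→K→Base: 15+18+3+12+20 = 68
Base→X→K→T→S→Base: 15+9+12+3+9 = 48
Base→S→T→X→K→Base: 9+3+21+9+20 = 62
Base→S→X→T→K→Base: 9+18+21+12+20 = 80
The minimum is 46.
One optimal route: Base → T → S → K → X → Base (or its reverse).

Shortest round trip = 46.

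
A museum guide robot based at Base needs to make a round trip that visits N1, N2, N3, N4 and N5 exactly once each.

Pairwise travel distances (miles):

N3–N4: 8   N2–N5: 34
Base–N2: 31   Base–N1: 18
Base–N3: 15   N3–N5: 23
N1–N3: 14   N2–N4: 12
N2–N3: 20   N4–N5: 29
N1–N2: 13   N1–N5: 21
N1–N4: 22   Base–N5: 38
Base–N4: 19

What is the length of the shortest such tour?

With 5 stops there are 5!/2 = 60 distinct round trips (a route and its reverse cost the same).
Base→N1→N2→N3→N4→N5→Base: 18+13+20+8+29+38 = 126
Base→N1→N2→N3→N5→N4→Base: 18+13+20+23+29+19 = 122
Base→N1→N2→N4→N3→N5→Base: 18+13+12+8+23+38 = 112
Base→N1→N2→N4→N5→N3→Base: 18+13+12+29+23+15 = 110
Base→N1→N2→N5→N3→N4→Base: 18+13+34+23+8+19 = 115
Base→N1→N2→N5→N4→N3→Base: 18+13+34+29+8+15 = 117
Base→N1→N3→N2→N4→N5→Base: 18+14+20+12+29+38 = 131
Base→N1→N3→N2→N5→N4→Base: 18+14+20+34+29+19 = 134
Base→N1→N3→N4→N2→N5→Base: 18+14+8+12+34+38 = 124
Base→N1→N3→N4→N5→N2→Base: 18+14+8+29+34+31 = 134
Base→N1→N3→N5→N2→N4→Base: 18+14+23+34+12+19 = 120
Base→N1→N3→N5→N4→N2→Base: 18+14+23+29+12+31 = 127
Base→N1→N4→N2→N3→N5→Base: 18+22+12+20+23+38 = 133
Base→N1→N4→N2→N5→N3→Base: 18+22+12+34+23+15 = 124
… (46 more)
Base→N3→N5→N1→N2→N4→Base: 15+23+21+13+12+19 = 103  ← best
The minimum is 103.
One optimal route: Base → N3 → N5 → N1 → N2 → N4 → Base (or its reverse).

Shortest round trip = 103 miles.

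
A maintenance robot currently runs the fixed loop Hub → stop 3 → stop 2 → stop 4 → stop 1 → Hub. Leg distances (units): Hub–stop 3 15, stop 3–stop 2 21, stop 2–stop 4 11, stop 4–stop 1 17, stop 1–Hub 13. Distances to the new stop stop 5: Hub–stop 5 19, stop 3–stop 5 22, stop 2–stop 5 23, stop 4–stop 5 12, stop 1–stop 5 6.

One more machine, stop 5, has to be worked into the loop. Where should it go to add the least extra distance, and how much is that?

Insertion cost between consecutive stops i–j is d(i,stop 5) + d(stop 5,j) − d(i,j):
  between Hub and stop 3: 19 + 22 − 15 = 26
  between stop 3 and stop 2: 22 + 23 − 21 = 24
  between stop 2 and stop 4: 23 + 12 − 11 = 24
  between stop 4 and stop 1: 12 + 6 − 17 = 1
  between stop 1 and Hub: 6 + 19 − 13 = 12
Cheapest insertion is between stop 4 and stop 1, adding 1.
New total = 77 + 1 = 78.

Minimum extra distance: 1, inserting stop 5 between stop 4 and stop 1.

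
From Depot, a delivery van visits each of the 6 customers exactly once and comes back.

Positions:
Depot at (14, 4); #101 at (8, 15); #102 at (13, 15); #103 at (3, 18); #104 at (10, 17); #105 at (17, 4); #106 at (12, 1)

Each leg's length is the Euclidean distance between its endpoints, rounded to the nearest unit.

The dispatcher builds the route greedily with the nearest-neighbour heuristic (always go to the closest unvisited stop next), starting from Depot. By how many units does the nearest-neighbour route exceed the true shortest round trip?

The nearest-neighbour route is 3 longer than optimal.

From Depot: #105=3, #106=4, #102=11, #101=13, #104=14, #103=18 → choose #105 (3).
From #105: #106=6, #102=12, #101=14, #104=15, #103=20 → choose #106 (6).
From #106: #102=14, #101=15, #104=16, #103=19 → choose #102 (14).
From #102: #104=4, #101=5, #103=10 → choose #104 (4).
From #104: #101=3, #103=7 → choose #101 (3).
From #101: #103=6 → choose #103 (6).
NN route Depot → #105 → #106 → #102 → #104 → #101 → #103 → Depot costs 54.
Optimal: Depot → #105 → #102 → #104 → #101 → #103 → #106 → Depot costs 51 (by enumerating all 360 distinct tours).
Excess = 54 − 51 = 3.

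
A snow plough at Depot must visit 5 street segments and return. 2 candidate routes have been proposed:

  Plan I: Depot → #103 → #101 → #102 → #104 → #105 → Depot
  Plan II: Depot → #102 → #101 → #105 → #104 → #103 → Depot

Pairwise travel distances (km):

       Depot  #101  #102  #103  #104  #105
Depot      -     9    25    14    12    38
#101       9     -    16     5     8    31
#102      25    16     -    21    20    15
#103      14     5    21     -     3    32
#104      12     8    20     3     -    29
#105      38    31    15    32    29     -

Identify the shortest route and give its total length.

Plan I: 14 + 5 + 16 + 20 + 29 + 38 = 122
Plan II: 25 + 16 + 31 + 29 + 3 + 14 = 118

118 km — Plan II is the shortest.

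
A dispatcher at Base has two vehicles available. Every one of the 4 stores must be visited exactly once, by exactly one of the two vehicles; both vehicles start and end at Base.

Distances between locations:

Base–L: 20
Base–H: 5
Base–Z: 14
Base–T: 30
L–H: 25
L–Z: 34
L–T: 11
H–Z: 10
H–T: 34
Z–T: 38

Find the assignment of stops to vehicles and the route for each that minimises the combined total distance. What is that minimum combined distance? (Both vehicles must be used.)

Minimum combined distance: 90.

There are 2^3 − 1 = 7 ways to divide the 4 stops into two non-empty groups. For each, the best each vehicle can do is its own shortest tour through its group:
  {L} + {H, Z, T}: 40 + 83 = 123
  {H} + {L, Z, T}: 10 + 83 = 93
  {L, H} + {Z, T}: 50 + 82 = 132
  {Z} + {L, H, T}: 28 + 70 = 98
  {L, Z} + {H, T}: 68 + 69 = 137
  {H, Z} + {L, T}: 29 + 61 = 90
  … (7 splits in total)
Best: vehicle 1 Base → H → Z → Base = 29; vehicle 2 Base → L → T → Base = 61; combined 90.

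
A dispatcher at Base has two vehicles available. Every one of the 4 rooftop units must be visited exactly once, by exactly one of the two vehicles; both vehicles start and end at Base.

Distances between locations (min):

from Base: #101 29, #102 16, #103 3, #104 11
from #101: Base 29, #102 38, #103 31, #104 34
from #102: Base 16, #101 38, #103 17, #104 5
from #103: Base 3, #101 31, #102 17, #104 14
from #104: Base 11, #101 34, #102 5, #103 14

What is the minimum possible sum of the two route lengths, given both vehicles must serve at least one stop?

Check every non-empty split of the stops between the two vehicles; for each half take its own optimal tour:
  {#101} + {#102, #103, #104}: 58 + 36 = 94
  {#102} + {#101, #103, #104}: 32 + 79 = 111
  {#101, #102} + {#103, #104}: 83 + 28 = 111
  {#103} + {#101, #102, #104}: 6 + 83 = 89
  {#101, #103} + {#102, #104}: 63 + 32 = 95
  {#102, #103} + {#101, #104}: 36 + 74 = 110
  … (7 splits in total)
Best: vehicle 1 Base → #103 → Base = 6; vehicle 2 Base → #101 → #102 → #104 → Base = 83; combined 89.

Minimum combined distance: 89 min.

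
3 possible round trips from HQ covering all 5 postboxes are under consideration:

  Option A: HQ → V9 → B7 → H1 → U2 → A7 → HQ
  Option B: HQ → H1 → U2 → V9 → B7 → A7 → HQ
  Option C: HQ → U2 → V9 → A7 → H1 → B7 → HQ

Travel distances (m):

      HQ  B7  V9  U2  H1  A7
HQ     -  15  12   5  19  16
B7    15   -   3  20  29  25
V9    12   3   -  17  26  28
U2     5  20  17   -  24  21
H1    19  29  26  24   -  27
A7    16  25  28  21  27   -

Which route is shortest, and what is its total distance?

Option A: 12 + 3 + 29 + 24 + 21 + 16 = 105
Option B: 19 + 24 + 17 + 3 + 25 + 16 = 104
Option C: 5 + 17 + 28 + 27 + 29 + 15 = 121

104 m — Option B is the shortest.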